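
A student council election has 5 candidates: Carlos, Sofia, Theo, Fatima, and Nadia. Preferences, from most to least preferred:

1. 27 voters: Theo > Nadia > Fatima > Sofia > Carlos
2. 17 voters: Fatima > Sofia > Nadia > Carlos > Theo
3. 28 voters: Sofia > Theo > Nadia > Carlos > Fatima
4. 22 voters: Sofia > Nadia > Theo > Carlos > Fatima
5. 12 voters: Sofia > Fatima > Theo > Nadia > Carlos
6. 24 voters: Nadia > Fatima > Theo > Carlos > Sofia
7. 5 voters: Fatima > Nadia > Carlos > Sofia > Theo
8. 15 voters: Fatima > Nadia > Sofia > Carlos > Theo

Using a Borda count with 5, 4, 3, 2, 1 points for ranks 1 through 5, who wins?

Nadia

Carlos: 27·1 + 17·2 + 28·2 + 22·2 + 12·1 + 24·2 + 5·3 + 15·2 = 266
Sofia: 27·2 + 17·4 + 28·5 + 22·5 + 12·5 + 24·1 + 5·2 + 15·3 = 511
Theo: 27·5 + 17·1 + 28·4 + 22·3 + 12·3 + 24·3 + 5·1 + 15·1 = 458
Fatima: 27·3 + 17·5 + 28·1 + 22·1 + 12·4 + 24·4 + 5·5 + 15·5 = 460
Nadia: 27·4 + 17·3 + 28·3 + 22·4 + 12·2 + 24·5 + 5·4 + 15·4 = 555
Nadia has the highest Borda score (555).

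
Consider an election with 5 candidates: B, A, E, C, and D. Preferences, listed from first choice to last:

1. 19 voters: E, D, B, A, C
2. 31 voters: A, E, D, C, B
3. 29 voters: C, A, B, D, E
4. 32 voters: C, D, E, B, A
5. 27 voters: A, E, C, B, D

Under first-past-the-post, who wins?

First-place votes: B 0, A 58, E 19, C 61, D 0.
C has the most first-place votes.

C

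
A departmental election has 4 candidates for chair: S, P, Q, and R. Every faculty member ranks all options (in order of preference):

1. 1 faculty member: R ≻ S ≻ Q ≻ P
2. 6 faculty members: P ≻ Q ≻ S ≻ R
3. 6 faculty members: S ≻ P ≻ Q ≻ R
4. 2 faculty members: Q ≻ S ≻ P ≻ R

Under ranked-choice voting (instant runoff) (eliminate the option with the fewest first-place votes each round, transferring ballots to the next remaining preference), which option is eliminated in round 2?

Q

Round 1: S 6, P 6, Q 2, R 1. Eliminate R.
Round 2: S 7, P 6, Q 2. Eliminate Q.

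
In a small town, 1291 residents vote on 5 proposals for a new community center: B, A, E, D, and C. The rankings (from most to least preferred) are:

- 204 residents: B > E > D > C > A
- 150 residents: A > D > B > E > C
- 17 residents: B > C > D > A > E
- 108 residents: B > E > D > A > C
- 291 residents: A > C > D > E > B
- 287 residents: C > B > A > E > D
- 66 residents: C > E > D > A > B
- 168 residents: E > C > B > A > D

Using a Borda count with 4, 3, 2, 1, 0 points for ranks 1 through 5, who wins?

B: 204·4 + 150·2 + 17·4 + 108·4 + 291·0 + 287·3 + 66·0 + 168·2 = 2813
A: 204·0 + 150·4 + 17·1 + 108·1 + 291·4 + 287·2 + 66·1 + 168·1 = 2697
E: 204·3 + 150·1 + 17·0 + 108·3 + 291·1 + 287·1 + 66·3 + 168·4 = 2534
D: 204·2 + 150·3 + 17·2 + 108·2 + 291·2 + 287·0 + 66·2 + 168·0 = 1822
C: 204·1 + 150·0 + 17·3 + 108·0 + 291·3 + 287·4 + 66·4 + 168·3 = 3044
C has the highest Borda score (3044).

C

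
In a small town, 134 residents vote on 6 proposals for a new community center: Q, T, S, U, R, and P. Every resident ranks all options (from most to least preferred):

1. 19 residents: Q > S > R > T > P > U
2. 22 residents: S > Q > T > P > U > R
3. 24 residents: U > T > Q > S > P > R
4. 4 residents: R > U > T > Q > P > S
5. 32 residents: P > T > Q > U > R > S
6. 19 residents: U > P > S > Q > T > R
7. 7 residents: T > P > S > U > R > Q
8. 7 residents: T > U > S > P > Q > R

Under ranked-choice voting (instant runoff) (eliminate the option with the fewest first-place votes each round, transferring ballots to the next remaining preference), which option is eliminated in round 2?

Round 1: Q 19, T 14, S 22, U 43, R 4, P 32. Eliminate R.
Round 2: Q 19, T 14, S 22, U 47, P 32. Eliminate T.

T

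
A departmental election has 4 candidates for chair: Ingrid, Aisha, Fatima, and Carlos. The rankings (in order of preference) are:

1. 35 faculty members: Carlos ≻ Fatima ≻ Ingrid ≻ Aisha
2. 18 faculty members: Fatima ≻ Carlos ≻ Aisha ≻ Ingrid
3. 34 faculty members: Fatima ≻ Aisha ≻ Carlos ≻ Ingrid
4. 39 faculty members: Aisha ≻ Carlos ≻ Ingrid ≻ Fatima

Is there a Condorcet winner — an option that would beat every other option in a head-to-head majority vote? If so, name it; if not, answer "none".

Checking pairwise contests:
Aisha beats Ingrid 91–35.
Fatima beats Aisha 87–39.
Carlos beats Fatima 74–52.
Aisha beats Carlos 73–53.
Every option loses at least one head-to-head, so there is no Condorcet winner.

none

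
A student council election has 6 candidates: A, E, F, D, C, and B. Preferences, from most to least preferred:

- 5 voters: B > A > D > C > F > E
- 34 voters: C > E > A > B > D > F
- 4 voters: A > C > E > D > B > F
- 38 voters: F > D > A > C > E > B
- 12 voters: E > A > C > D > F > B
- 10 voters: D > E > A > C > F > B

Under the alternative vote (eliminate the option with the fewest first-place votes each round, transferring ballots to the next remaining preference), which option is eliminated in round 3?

Round 1: A 4, E 12, F 38, D 10, C 34, B 5. Eliminate A.
Round 2: E 12, F 38, D 10, C 38, B 5. Eliminate B.
Round 3: E 12, F 38, D 15, C 38. Eliminate E.

E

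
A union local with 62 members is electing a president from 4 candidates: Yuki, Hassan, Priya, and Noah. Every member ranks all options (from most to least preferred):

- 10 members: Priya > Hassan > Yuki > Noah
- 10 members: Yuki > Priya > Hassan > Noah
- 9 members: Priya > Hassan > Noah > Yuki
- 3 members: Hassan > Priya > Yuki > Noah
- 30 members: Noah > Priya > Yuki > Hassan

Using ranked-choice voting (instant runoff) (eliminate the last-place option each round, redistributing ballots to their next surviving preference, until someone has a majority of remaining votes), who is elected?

Priya

Round 1: Yuki 10, Hassan 3, Priya 19, Noah 30. Eliminate Hassan.
Round 2: Yuki 10, Priya 22, Noah 30. Eliminate Yuki.
Round 3: Priya 32, Noah 30. Priya has a majority.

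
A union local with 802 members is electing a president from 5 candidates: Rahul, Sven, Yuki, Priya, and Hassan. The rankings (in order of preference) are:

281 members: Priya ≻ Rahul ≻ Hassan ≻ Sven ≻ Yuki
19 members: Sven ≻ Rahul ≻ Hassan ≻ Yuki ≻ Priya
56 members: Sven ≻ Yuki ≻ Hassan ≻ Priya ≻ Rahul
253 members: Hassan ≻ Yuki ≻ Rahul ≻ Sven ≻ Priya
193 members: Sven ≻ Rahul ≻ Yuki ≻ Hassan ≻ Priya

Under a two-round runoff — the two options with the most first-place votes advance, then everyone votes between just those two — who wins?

Sven

Round 1 first-place votes: Rahul 0, Sven 268, Yuki 0, Priya 281, Hassan 253.
Priya and Sven advance.
Runoff: Priya is preferred to Sven by 281 voters; Sven by 521.
Sven wins the runoff.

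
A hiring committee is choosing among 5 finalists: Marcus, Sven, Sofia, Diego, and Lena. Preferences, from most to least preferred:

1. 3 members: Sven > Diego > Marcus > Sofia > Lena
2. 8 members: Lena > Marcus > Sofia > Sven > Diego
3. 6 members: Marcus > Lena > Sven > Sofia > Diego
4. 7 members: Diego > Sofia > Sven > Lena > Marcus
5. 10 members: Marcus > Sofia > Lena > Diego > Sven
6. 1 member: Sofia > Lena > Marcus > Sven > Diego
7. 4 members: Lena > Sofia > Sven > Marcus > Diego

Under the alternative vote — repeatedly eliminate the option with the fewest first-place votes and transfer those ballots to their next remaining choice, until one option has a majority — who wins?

Round 1: Marcus 16, Sven 3, Sofia 1, Diego 7, Lena 12. Eliminate Sofia.
Round 2: Marcus 16, Sven 3, Diego 7, Lena 13. Eliminate Sven.
Round 3: Marcus 16, Diego 10, Lena 13. Eliminate Diego.
Round 4: Marcus 19, Lena 20. Lena has a majority.

Lena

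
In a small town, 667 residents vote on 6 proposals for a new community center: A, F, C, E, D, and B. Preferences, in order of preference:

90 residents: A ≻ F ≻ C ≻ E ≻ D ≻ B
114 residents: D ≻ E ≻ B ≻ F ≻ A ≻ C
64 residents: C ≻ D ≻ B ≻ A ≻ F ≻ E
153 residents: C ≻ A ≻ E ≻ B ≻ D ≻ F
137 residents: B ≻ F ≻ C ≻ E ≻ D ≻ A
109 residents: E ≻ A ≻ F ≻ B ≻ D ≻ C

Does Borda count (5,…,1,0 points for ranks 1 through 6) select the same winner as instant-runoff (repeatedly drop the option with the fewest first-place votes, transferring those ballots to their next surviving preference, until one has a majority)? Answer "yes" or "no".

no

Borda — scores: A 1740, F 1527, C 1766, E 1914, D 1315, B 1743. Winner: E.
Instant-runoff — R1 A 90, F 0, C 217, E 109, D 114, B 137 (F out); R2 A 90, C 217, E 109, D 114, B 137 (A out); R3 C 307, E 109, D 114, B 137 (E out); R4 C 307, D 114, B 246 (D out); R5 C 307, B 360 (B winner). Winner: B.
The two methods disagree.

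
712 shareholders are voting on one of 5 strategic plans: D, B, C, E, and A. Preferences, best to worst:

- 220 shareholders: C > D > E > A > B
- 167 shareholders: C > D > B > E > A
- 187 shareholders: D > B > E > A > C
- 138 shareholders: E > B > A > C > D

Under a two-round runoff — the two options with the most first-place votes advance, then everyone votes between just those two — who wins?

Round 1 first-place votes: D 187, B 0, C 387, E 138, A 0.
C and D advance.
Runoff: C is preferred to D by 525 voters; D by 187.
C wins the runoff.

C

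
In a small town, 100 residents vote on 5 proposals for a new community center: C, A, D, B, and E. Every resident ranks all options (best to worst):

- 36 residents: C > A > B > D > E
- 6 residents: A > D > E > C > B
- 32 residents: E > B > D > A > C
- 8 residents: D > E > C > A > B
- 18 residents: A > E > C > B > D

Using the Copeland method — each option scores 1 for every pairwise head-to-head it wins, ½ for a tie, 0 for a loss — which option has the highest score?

C: beats D and B; loses to A and E → score 2.
A: beats C, D, B, and E → score 4.
D: ties E; loses to C, A, and B → score 0.5.
B: beats D; loses to C, A, and E → score 1.
E: beats C and B; ties D; loses to A → score 2.5.
A has the best pairwise record.

A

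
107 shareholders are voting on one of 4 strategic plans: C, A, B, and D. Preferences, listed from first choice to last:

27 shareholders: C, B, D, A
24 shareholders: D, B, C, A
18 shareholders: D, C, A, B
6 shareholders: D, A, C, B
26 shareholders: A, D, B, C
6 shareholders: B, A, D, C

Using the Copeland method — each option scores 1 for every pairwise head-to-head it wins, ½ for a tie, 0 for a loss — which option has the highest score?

C: beats A; loses to B and D → score 1.
A: loses to C, B, and D → score 0.
B: beats C and A; loses to D → score 2.
D: beats C, A, and B → score 3.
D has the best pairwise record.

D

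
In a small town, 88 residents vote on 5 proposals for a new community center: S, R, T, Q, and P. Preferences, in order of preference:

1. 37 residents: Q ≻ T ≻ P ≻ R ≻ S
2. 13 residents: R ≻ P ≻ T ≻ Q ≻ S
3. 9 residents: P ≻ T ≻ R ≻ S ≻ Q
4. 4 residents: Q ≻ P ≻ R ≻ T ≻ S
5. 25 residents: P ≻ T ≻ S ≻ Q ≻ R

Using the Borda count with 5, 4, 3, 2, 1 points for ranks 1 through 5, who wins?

P

S: 37·1 + 13·1 + 9·2 + 4·1 + 25·3 = 147
R: 37·2 + 13·5 + 9·3 + 4·3 + 25·1 = 203
T: 37·4 + 13·3 + 9·4 + 4·2 + 25·4 = 331
Q: 37·5 + 13·2 + 9·1 + 4·5 + 25·2 = 290
P: 37·3 + 13·4 + 9·5 + 4·4 + 25·5 = 349
P has the highest Borda score (349).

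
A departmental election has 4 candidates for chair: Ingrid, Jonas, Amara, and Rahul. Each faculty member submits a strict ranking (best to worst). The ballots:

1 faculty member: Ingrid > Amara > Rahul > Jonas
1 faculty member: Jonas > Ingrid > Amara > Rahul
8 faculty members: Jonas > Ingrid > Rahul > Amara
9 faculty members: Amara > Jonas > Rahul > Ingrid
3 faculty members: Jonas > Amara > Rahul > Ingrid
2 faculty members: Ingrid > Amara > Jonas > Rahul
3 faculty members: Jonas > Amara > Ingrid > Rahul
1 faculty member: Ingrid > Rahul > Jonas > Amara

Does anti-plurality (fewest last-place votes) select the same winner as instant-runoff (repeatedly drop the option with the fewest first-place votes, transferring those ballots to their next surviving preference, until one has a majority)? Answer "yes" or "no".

Anti-plurality — last-place votes: Ingrid 12, Jonas 1, Amara 9, Rahul 6. Winner: Jonas.
Instant-runoff — R1 Ingrid 4, Jonas 15, Amara 9, Rahul 0 (Jonas winner). Winner: Jonas.
The two methods agree.

yes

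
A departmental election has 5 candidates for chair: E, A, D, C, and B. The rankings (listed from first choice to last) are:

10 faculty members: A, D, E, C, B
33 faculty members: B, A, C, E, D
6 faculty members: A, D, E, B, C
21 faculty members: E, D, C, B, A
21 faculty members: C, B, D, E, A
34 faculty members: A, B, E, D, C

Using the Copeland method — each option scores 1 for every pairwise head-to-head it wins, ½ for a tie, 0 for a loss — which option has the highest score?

B

E: beats D and C; loses to A and B → score 2.
A: beats E, D, and C; loses to B → score 3.
D: beats C; loses to E, A, and B → score 1.
C: loses to E, A, D, and B → score 0.
B: beats E, A, D, and C → score 4.
B has the best pairwise record.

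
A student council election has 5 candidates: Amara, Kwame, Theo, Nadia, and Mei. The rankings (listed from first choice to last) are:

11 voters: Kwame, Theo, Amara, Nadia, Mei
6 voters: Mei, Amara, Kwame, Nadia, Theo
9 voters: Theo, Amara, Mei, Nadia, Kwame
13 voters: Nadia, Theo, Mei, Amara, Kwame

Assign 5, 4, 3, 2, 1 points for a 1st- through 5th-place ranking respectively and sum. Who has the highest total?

Amara: 11·3 + 6·4 + 9·4 + 13·2 = 119
Kwame: 11·5 + 6·3 + 9·1 + 13·1 = 95
Theo: 11·4 + 6·1 + 9·5 + 13·4 = 147
Nadia: 11·2 + 6·2 + 9·2 + 13·5 = 117
Mei: 11·1 + 6·5 + 9·3 + 13·3 = 107
Theo has the highest Borda score (147).

Theo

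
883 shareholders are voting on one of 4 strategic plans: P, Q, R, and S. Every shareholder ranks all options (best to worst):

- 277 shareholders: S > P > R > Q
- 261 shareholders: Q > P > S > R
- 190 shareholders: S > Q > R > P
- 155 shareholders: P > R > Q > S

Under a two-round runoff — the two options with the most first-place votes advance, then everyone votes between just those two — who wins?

S

Round 1 first-place votes: P 155, Q 261, R 0, S 467.
S and Q advance.
Runoff: S is preferred to Q by 467 voters; Q by 416.
S wins the runoff.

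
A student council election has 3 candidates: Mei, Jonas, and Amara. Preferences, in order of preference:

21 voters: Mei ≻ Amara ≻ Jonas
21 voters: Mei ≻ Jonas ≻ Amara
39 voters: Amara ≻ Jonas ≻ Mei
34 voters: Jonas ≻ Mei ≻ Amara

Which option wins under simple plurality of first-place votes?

First-place votes: Mei 42, Jonas 34, Amara 39.
Mei has the most first-place votes.

Mei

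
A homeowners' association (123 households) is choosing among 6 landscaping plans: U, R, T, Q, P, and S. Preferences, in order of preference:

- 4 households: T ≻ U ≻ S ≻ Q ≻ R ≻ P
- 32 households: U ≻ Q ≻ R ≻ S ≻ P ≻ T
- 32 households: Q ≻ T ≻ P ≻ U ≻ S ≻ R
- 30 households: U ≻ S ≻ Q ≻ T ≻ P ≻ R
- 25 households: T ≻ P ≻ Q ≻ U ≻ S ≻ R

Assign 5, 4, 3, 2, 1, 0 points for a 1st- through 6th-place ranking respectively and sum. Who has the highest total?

Q

U: 4·4 + 32·5 + 32·2 + 30·5 + 25·2 = 440
R: 4·1 + 32·3 + 32·0 + 30·0 + 25·0 = 100
T: 4·5 + 32·0 + 32·4 + 30·2 + 25·5 = 333
Q: 4·2 + 32·4 + 32·5 + 30·3 + 25·3 = 461
P: 4·0 + 32·1 + 32·3 + 30·1 + 25·4 = 258
S: 4·3 + 32·2 + 32·1 + 30·4 + 25·1 = 253
Q has the highest Borda score (461).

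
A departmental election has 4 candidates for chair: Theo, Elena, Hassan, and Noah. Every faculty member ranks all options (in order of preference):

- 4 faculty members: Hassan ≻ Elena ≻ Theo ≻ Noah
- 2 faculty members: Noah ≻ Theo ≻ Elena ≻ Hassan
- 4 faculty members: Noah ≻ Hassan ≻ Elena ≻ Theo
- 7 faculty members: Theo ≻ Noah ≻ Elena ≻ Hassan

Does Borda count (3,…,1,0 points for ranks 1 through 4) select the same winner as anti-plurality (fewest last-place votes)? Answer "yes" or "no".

no

Borda — scores: Theo 29, Elena 21, Hassan 20, Noah 32. Winner: Noah.
Anti-plurality — last-place votes: Theo 4, Elena 0, Hassan 9, Noah 4. Winner: Elena.
The two methods disagree.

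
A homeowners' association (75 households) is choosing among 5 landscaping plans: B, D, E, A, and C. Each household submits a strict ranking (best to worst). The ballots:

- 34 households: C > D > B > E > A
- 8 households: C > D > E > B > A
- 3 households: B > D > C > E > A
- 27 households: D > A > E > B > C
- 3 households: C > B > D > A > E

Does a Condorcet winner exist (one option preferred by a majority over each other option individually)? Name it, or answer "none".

C

C vs B: 45–30 for C.
C vs D: 45–30 for C.
C vs E: 48–27 for C.
C vs A: 48–27 for C.
C beats every other option head-to-head.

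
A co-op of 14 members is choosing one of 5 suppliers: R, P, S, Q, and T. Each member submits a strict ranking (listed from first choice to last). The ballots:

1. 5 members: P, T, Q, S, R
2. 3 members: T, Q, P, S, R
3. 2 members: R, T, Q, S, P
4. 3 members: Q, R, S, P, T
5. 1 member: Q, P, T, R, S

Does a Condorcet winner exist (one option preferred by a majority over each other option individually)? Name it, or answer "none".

none

Checking pairwise contests:
P beats R 9–5.
Q beats P 9–5.
P beats S 9–5.
T beats Q 10–4.
P beats T 9–5.
Every option loses at least one head-to-head, so there is no Condorcet winner.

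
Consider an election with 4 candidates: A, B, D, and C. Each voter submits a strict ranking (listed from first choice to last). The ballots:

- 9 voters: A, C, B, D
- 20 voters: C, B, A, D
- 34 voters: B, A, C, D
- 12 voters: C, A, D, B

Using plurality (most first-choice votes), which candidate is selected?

B

First-place votes: A 9, B 34, D 0, C 32.
B has the most first-place votes.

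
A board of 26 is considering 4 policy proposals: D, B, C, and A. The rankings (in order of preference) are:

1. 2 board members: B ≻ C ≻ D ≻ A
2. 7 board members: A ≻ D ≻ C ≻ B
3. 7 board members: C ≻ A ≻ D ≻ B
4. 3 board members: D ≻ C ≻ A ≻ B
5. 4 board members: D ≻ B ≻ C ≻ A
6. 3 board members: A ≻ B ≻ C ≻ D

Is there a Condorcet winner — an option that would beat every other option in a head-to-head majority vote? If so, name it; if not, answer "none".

Checking pairwise contests:
A beats D 17–9.
D beats B 21–5.
D beats C 14–12.
C beats A 16–10.
Every option loses at least one head-to-head, so there is no Condorcet winner.

none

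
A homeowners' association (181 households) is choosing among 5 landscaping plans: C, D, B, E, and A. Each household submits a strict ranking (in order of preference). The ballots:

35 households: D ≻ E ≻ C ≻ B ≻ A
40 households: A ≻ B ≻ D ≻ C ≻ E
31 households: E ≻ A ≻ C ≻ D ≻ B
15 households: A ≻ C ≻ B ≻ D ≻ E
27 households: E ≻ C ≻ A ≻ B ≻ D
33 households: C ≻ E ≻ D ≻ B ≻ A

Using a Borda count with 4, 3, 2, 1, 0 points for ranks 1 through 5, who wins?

E

C: 35·2 + 40·1 + 31·2 + 15·3 + 27·3 + 33·4 = 430
D: 35·4 + 40·2 + 31·1 + 15·1 + 27·0 + 33·2 = 332
B: 35·1 + 40·3 + 31·0 + 15·2 + 27·1 + 33·1 = 245
E: 35·3 + 40·0 + 31·4 + 15·0 + 27·4 + 33·3 = 436
A: 35·0 + 40·4 + 31·3 + 15·4 + 27·2 + 33·0 = 367
E has the highest Borda score (436).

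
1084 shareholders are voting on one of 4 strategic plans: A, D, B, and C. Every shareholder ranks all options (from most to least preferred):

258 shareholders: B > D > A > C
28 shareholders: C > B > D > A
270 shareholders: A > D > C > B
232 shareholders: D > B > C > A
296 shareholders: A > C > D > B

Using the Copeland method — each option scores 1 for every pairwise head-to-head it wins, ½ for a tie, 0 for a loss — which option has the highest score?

A: beats D, B, and C → score 3.
D: beats B and C; loses to A → score 2.
B: loses to A, D, and C → score 0.
C: beats B; loses to A and D → score 1.
A has the best pairwise record.

A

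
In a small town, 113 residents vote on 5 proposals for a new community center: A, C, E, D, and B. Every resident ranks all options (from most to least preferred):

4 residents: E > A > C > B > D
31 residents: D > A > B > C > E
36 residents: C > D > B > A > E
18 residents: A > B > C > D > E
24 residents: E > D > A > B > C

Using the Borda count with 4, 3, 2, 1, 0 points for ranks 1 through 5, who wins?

D

A: 4·3 + 31·3 + 36·1 + 18·4 + 24·2 = 261
C: 4·2 + 31·1 + 36·4 + 18·2 + 24·0 = 219
E: 4·4 + 31·0 + 36·0 + 18·0 + 24·4 = 112
D: 4·0 + 31·4 + 36·3 + 18·1 + 24·3 = 322
B: 4·1 + 31·2 + 36·2 + 18·3 + 24·1 = 216
D has the highest Borda score (322).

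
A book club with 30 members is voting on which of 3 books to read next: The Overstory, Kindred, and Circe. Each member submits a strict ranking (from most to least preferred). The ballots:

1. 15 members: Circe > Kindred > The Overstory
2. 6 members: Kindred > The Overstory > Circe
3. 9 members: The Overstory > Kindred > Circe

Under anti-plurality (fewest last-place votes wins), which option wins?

Kindred

Last-place votes: The Overstory 15, Kindred 0, Circe 15.
Kindred is ranked last by the fewest voters, so Kindred wins.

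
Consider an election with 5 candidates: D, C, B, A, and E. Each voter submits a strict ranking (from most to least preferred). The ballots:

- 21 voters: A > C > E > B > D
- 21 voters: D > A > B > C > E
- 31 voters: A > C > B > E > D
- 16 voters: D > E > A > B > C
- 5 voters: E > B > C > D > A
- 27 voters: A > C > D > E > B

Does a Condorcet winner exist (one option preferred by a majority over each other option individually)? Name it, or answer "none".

A

A vs D: 79–42 for A.
A vs C: 116–5 for A.
A vs B: 116–5 for A.
A vs E: 100–21 for A.
A beats every other option head-to-head.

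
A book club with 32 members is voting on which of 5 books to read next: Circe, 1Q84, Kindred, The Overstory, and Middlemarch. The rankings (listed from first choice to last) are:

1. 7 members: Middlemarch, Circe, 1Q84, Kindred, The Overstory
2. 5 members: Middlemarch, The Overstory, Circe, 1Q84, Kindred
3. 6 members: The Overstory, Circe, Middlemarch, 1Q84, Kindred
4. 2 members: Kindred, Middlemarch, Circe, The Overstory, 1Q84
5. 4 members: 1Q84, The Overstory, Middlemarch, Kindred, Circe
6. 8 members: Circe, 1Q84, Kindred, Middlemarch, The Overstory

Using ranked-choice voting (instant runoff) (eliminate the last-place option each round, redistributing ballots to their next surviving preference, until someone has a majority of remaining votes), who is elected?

Round 1: Circe 8, 1Q84 4, Kindred 2, The Overstory 6, Middlemarch 12. Eliminate Kindred.
Round 2: Circe 8, 1Q84 4, The Overstory 6, Middlemarch 14. Eliminate 1Q84.
Round 3: Circe 8, The Overstory 10, Middlemarch 14. Eliminate Circe.
Round 4: The Overstory 10, Middlemarch 22. Middlemarch has a majority.

Middlemarch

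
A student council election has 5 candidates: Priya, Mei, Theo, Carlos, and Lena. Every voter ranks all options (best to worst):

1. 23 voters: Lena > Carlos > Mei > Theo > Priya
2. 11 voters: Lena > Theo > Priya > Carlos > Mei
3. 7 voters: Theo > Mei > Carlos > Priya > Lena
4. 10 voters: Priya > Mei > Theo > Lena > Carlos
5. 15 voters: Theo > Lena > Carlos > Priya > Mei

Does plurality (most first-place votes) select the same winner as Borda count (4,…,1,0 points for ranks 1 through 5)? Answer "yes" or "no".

Plurality — first-place votes: Priya 10, Mei 0, Theo 22, Carlos 0, Lena 34. Winner: Lena.
Borda — scores: Priya 84, Mei 97, Theo 164, Carlos 124, Lena 191. Winner: Lena.
The two methods agree.

yes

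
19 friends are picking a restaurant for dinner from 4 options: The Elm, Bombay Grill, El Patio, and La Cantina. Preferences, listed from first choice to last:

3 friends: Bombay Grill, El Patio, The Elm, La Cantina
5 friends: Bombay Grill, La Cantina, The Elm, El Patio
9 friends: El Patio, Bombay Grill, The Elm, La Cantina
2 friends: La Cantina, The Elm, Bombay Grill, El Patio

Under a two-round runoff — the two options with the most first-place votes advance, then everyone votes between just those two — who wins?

Round 1 first-place votes: The Elm 0, Bombay Grill 8, El Patio 9, La Cantina 2.
El Patio and Bombay Grill advance.
Runoff: El Patio is preferred to Bombay Grill by 9 voters; Bombay Grill by 10.
Bombay Grill wins the runoff.

Bombay Grill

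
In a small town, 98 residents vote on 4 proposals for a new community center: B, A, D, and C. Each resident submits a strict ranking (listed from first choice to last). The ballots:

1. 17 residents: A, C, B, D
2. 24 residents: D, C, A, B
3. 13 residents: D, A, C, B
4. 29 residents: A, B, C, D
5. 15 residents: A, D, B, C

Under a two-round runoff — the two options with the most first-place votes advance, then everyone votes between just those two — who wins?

Round 1 first-place votes: B 0, A 61, D 37, C 0.
A and D advance.
Runoff: A is preferred to D by 61 voters; D by 37.
A wins the runoff.

A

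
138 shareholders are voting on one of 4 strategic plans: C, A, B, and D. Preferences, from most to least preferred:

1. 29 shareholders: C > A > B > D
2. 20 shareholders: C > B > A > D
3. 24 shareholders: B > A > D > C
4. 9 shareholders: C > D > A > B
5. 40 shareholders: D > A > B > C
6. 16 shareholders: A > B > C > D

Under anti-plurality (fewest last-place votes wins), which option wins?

A

Last-place votes: C 64, A 0, B 9, D 65.
A is ranked last by the fewest voters, so A wins.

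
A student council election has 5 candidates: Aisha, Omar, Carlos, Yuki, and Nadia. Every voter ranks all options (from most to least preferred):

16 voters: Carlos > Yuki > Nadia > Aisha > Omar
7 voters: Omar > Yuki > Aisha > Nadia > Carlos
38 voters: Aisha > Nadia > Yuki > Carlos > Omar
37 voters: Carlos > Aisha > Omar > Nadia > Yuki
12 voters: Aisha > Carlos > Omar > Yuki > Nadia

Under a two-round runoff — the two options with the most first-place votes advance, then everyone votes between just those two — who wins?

Round 1 first-place votes: Aisha 50, Omar 7, Carlos 53, Yuki 0, Nadia 0.
Carlos and Aisha advance.
Runoff: Carlos is preferred to Aisha by 53 voters; Aisha by 57.
Aisha wins the runoff.

Aisha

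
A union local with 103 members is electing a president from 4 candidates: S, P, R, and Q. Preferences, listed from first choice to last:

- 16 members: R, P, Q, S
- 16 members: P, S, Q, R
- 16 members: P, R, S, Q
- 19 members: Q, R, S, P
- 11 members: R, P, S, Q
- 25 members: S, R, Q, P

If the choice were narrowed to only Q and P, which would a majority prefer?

P

Voters preferring Q to P: 44; preferring P to Q: 59.
P wins the head-to-head.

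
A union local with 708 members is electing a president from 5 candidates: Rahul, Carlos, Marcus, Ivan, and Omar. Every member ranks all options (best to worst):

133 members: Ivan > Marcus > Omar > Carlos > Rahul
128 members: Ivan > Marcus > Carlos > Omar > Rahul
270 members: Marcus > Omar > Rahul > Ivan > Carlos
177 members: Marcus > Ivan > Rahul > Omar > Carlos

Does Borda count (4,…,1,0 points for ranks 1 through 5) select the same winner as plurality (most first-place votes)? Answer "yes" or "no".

Borda — scores: Rahul 894, Carlos 389, Marcus 2571, Ivan 1845, Omar 1381. Winner: Marcus.
Plurality — first-place votes: Rahul 0, Carlos 0, Marcus 447, Ivan 261, Omar 0. Winner: Marcus.
The two methods agree.

yes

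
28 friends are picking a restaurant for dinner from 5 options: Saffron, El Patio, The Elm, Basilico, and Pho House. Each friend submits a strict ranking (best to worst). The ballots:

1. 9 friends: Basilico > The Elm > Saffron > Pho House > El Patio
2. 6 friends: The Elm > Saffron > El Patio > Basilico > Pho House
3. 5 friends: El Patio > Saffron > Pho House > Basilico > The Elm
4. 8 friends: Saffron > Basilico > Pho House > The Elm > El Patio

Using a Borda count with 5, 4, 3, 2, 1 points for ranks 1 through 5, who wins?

Saffron: 9·3 + 6·4 + 5·4 + 8·5 = 111
El Patio: 9·1 + 6·3 + 5·5 + 8·1 = 60
The Elm: 9·4 + 6·5 + 5·1 + 8·2 = 87
Basilico: 9·5 + 6·2 + 5·2 + 8·4 = 99
Pho House: 9·2 + 6·1 + 5·3 + 8·3 = 63
Saffron has the highest Borda score (111).

Saffron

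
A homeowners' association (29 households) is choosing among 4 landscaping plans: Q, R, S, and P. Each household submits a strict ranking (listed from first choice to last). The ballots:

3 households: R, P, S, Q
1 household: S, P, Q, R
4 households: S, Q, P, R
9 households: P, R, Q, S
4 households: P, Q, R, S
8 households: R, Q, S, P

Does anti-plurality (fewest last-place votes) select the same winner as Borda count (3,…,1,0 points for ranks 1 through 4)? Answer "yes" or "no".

Anti-plurality — last-place votes: Q 3, R 5, S 13, P 8. Winner: Q.
Borda — scores: Q 42, R 55, S 26, P 51. Winner: R.
The two methods disagree.

no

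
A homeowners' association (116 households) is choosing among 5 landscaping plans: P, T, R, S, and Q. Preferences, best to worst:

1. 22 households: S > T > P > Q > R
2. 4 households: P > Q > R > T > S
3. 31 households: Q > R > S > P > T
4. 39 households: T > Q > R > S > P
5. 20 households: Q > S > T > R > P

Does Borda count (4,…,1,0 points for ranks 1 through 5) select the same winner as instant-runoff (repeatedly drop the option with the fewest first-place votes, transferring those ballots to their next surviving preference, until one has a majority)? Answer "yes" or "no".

no

Borda — scores: P 91, T 266, R 199, S 249, Q 355. Winner: Q.
Instant-runoff — R1 P 4, T 39, R 0, S 22, Q 51 (R out); R2 P 4, T 39, S 22, Q 51 (P out); R3 T 39, S 22, Q 55 (S out); R4 T 61, Q 55 (T winner). Winner: T.
The two methods disagree.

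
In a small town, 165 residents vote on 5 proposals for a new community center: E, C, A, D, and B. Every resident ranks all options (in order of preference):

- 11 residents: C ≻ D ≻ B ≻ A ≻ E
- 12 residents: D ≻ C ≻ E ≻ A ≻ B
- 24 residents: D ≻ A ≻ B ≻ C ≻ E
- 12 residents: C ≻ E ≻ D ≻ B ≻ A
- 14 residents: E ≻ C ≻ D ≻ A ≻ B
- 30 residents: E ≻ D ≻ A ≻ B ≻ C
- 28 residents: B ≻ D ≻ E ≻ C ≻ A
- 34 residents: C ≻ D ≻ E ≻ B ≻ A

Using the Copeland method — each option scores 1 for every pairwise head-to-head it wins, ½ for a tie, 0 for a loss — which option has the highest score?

D

E: beats A and B; loses to C and D → score 2.
C: beats E, A, and B; loses to D → score 3.
A: loses to E, C, D, and B → score 0.
D: beats E, C, A, and B → score 4.
B: beats A; loses to E, C, and D → score 1.
D has the best pairwise record.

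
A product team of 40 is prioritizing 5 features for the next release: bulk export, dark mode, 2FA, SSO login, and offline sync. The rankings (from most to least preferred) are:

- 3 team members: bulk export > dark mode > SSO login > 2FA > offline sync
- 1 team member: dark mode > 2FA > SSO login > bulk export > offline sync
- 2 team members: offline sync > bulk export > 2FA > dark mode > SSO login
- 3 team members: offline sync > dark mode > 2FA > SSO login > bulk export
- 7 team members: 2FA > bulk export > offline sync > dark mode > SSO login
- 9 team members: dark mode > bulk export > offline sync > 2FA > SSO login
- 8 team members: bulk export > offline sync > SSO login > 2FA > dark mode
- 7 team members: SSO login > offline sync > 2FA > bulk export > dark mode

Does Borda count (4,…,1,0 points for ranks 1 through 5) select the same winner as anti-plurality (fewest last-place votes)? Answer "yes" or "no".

Borda — scores: bulk export 106, dark mode 67, 2FA 75, SSO login 55, offline sync 97. Winner: bulk export.
Anti-plurality — last-place votes: bulk export 3, dark mode 15, 2FA 0, SSO login 18, offline sync 4. Winner: 2FA.
The two methods disagree.

no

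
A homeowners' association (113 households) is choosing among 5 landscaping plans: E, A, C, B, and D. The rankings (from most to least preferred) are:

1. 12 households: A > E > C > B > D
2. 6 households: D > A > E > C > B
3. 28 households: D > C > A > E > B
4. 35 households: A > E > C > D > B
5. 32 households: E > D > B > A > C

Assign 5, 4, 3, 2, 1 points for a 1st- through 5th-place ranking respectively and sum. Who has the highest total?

E

E: 12·4 + 6·3 + 28·2 + 35·4 + 32·5 = 422
A: 12·5 + 6·4 + 28·3 + 35·5 + 32·2 = 407
C: 12·3 + 6·2 + 28·4 + 35·3 + 32·1 = 297
B: 12·2 + 6·1 + 28·1 + 35·1 + 32·3 = 189
D: 12·1 + 6·5 + 28·5 + 35·2 + 32·4 = 380
E has the highest Borda score (422).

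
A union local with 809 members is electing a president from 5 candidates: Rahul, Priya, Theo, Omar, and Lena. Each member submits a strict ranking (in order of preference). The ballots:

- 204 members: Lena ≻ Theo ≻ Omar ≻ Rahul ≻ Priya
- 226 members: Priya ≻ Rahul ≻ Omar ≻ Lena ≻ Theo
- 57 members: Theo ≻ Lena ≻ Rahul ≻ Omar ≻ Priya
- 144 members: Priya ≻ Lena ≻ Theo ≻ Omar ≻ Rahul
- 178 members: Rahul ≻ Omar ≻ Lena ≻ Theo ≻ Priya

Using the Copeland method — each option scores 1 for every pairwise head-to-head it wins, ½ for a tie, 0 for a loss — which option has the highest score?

Rahul: beats Priya and Omar; loses to Theo and Lena → score 2.
Priya: loses to Rahul, Theo, Omar, and Lena → score 0.
Theo: beats Rahul, Priya, and Omar; loses to Lena → score 3.
Omar: beats Priya; loses to Rahul, Theo, and Lena → score 1.
Lena: beats Rahul, Priya, Theo, and Omar → score 4.
Lena has the best pairwise record.

Lena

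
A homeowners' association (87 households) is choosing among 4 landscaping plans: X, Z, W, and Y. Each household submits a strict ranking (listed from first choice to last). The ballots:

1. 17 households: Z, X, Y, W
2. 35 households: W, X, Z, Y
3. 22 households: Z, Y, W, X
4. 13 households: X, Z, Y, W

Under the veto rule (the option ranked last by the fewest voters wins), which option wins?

Z

Last-place votes: X 22, Z 0, W 30, Y 35.
Z is ranked last by the fewest voters, so Z wins.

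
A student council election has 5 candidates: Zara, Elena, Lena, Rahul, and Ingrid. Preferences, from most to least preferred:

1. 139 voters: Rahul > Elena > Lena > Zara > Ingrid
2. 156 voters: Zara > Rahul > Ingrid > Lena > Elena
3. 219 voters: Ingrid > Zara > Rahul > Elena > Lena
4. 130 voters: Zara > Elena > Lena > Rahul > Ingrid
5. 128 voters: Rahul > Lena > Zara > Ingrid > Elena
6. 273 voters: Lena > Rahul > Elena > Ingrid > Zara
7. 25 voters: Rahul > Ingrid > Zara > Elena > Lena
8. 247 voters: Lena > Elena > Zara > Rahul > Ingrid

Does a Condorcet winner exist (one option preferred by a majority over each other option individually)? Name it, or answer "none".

none

Checking pairwise contests:
Elena beats Zara 659–658.
Lena beats Elena 804–513.
Rahul beats Lena 667–650.
Zara beats Rahul 752–565.
Zara beats Ingrid 800–517.
Every option loses at least one head-to-head, so there is no Condorcet winner.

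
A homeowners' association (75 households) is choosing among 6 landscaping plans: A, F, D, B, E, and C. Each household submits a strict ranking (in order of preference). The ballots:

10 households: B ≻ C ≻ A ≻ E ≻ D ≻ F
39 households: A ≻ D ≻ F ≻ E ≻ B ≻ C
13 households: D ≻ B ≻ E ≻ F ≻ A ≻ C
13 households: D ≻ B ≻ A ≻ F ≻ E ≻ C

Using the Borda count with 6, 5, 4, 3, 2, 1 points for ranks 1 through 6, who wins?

D

A: 10·4 + 39·6 + 13·2 + 13·4 = 352
F: 10·1 + 39·4 + 13·3 + 13·3 = 244
D: 10·2 + 39·5 + 13·6 + 13·6 = 371
B: 10·6 + 39·2 + 13·5 + 13·5 = 268
E: 10·3 + 39·3 + 13·4 + 13·2 = 225
C: 10·5 + 39·1 + 13·1 + 13·1 = 115
D has the highest Borda score (371).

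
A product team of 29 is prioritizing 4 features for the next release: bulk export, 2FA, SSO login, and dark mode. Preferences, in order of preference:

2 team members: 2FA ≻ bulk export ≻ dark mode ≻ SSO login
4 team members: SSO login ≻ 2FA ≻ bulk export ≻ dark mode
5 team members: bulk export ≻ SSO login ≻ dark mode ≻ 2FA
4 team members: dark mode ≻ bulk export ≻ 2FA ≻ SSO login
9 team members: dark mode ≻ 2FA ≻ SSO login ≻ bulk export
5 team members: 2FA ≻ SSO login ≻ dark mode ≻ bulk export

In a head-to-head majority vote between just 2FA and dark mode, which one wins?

Voters preferring 2FA to dark mode: 11; preferring dark mode to 2FA: 18.
dark mode wins the head-to-head.

dark mode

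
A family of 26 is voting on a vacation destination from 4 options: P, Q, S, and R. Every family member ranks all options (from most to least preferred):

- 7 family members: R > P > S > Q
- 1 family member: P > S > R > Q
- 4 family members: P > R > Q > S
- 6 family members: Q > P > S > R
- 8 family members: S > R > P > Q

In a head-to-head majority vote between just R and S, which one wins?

Voters preferring R to S: 11; preferring S to R: 15.
S wins the head-to-head.

S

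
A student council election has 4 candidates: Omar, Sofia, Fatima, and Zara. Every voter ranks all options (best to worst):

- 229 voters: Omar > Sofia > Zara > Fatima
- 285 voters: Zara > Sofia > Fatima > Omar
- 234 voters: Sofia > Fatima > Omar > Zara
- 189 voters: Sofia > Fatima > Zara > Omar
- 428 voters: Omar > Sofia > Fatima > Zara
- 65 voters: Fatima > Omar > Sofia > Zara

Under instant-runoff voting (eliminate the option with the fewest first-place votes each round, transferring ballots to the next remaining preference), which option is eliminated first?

Fatima

Round 1: Omar 657, Sofia 423, Fatima 65, Zara 285. Eliminate Fatima.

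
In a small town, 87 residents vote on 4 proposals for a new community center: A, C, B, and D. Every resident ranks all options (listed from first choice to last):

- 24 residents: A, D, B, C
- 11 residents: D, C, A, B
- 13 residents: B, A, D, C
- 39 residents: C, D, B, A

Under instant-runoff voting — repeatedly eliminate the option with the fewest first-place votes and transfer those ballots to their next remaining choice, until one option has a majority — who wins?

C

Round 1: A 24, C 39, B 13, D 11. Eliminate D.
Round 2: A 24, C 50, B 13. C has a majority.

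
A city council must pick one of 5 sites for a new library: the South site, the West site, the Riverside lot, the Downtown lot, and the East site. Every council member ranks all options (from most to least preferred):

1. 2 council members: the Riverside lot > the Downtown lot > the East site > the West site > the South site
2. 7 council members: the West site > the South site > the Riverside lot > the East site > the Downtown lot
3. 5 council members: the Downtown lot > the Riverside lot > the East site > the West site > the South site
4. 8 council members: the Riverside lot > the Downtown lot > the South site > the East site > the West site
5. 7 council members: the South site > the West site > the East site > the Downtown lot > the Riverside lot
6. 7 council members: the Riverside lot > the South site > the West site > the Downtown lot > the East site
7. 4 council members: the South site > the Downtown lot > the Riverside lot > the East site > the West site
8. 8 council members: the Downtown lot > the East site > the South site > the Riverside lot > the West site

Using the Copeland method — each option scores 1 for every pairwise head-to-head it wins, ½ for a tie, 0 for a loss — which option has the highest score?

the South site

the South site: beats the West site, the Riverside lot, the Downtown lot, and the East site → score 4.
the West site: loses to the South site, the Riverside lot, the Downtown lot, and the East site → score 0.
the Riverside lot: beats the West site and the East site; ties the Downtown lot; loses to the South site → score 2.5.
the Downtown lot: beats the West site and the East site; ties the Riverside lot; loses to the South site → score 2.5.
the East site: beats the West site; loses to the South site, the Riverside lot, and the Downtown lot → score 1.
the South site has the best pairwise record.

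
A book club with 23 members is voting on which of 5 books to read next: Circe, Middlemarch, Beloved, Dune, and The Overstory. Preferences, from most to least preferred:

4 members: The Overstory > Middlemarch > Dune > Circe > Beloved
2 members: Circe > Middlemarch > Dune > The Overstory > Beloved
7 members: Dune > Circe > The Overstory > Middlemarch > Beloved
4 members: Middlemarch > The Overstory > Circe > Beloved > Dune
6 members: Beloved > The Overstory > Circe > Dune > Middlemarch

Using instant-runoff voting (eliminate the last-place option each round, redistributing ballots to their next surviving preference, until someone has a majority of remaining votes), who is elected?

Round 1: Circe 2, Middlemarch 4, Beloved 6, Dune 7, The Overstory 4. Eliminate Circe.
Round 2: Middlemarch 6, Beloved 6, Dune 7, The Overstory 4. Eliminate The Overstory.
Round 3: Middlemarch 10, Beloved 6, Dune 7. Eliminate Beloved.
Round 4: Middlemarch 10, Dune 13. Dune has a majority.

Dune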